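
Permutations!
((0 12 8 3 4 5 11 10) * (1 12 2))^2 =(0 1 8 4 11)(2 12 3 5 10)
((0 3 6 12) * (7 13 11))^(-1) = ((0 3 6 12)(7 13 11))^(-1) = (0 12 6 3)(7 11 13)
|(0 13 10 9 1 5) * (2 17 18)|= 6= |(0 13 10 9 1 5)(2 17 18)|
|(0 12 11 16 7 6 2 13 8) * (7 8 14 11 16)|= |(0 12 16 8)(2 13 14 11 7 6)|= 12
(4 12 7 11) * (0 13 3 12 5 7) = (0 13 3 12)(4 5 7 11) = [13, 1, 2, 12, 5, 7, 6, 11, 8, 9, 10, 4, 0, 3]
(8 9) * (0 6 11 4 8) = [6, 1, 2, 3, 8, 5, 11, 7, 9, 0, 10, 4] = (0 6 11 4 8 9)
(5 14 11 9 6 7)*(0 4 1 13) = (0 4 1 13)(5 14 11 9 6 7) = [4, 13, 2, 3, 1, 14, 7, 5, 8, 6, 10, 9, 12, 0, 11]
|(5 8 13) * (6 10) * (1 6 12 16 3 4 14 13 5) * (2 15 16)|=|(1 6 10 12 2 15 16 3 4 14 13)(5 8)|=22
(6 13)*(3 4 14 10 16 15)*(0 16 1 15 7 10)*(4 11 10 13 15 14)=(0 16 7 13 6 15 3 11 10 1 14)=[16, 14, 2, 11, 4, 5, 15, 13, 8, 9, 1, 10, 12, 6, 0, 3, 7]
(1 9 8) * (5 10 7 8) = [0, 9, 2, 3, 4, 10, 6, 8, 1, 5, 7] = (1 9 5 10 7 8)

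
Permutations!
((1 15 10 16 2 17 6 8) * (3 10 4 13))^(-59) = (1 2 13 8 16 4 6 10 15 17 3)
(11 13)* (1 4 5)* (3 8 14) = [0, 4, 2, 8, 5, 1, 6, 7, 14, 9, 10, 13, 12, 11, 3] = (1 4 5)(3 8 14)(11 13)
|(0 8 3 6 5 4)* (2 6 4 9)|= 4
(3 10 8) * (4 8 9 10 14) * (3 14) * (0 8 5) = (0 8 14 4 5)(9 10) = [8, 1, 2, 3, 5, 0, 6, 7, 14, 10, 9, 11, 12, 13, 4]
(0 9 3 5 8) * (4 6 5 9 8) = (0 8)(3 9)(4 6 5) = [8, 1, 2, 9, 6, 4, 5, 7, 0, 3]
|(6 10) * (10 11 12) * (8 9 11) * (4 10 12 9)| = 4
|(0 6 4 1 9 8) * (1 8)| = |(0 6 4 8)(1 9)| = 4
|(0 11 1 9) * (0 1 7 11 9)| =|(0 9 1)(7 11)| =6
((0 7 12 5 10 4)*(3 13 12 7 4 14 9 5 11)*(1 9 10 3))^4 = (14)(1 13 9 12 5 11 3)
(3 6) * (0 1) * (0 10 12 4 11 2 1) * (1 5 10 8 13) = (1 8 13)(2 5 10 12 4 11)(3 6) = [0, 8, 5, 6, 11, 10, 3, 7, 13, 9, 12, 2, 4, 1]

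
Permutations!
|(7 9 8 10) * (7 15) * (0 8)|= 6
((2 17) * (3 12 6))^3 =(2 17)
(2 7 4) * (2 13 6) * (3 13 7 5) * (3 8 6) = (2 5 8 6)(3 13)(4 7) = [0, 1, 5, 13, 7, 8, 2, 4, 6, 9, 10, 11, 12, 3]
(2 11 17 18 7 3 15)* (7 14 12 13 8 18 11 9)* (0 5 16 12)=(0 5 16 12 13 8 18 14)(2 9 7 3 15)(11 17)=[5, 1, 9, 15, 4, 16, 6, 3, 18, 7, 10, 17, 13, 8, 0, 2, 12, 11, 14]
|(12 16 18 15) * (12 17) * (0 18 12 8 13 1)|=14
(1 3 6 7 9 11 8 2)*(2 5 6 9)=(1 3 9 11 8 5 6 7 2)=[0, 3, 1, 9, 4, 6, 7, 2, 5, 11, 10, 8]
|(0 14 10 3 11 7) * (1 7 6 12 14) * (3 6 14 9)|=21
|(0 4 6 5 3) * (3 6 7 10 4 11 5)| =|(0 11 5 6 3)(4 7 10)| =15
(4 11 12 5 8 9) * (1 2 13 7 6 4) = (1 2 13 7 6 4 11 12 5 8 9) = [0, 2, 13, 3, 11, 8, 4, 6, 9, 1, 10, 12, 5, 7]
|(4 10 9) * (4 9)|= |(4 10)|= 2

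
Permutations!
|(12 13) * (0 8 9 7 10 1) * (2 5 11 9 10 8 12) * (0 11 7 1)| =24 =|(0 12 13 2 5 7 8 10)(1 11 9)|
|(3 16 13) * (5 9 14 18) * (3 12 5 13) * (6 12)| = |(3 16)(5 9 14 18 13 6 12)| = 14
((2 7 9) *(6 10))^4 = (10)(2 7 9)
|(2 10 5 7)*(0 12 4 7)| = 7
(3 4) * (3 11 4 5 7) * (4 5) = [0, 1, 2, 4, 11, 7, 6, 3, 8, 9, 10, 5] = (3 4 11 5 7)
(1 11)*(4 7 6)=[0, 11, 2, 3, 7, 5, 4, 6, 8, 9, 10, 1]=(1 11)(4 7 6)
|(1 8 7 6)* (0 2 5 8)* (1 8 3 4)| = |(0 2 5 3 4 1)(6 8 7)| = 6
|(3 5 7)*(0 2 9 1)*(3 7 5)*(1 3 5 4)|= 7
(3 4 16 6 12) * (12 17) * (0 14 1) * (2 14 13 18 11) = (0 13 18 11 2 14 1)(3 4 16 6 17 12) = [13, 0, 14, 4, 16, 5, 17, 7, 8, 9, 10, 2, 3, 18, 1, 15, 6, 12, 11]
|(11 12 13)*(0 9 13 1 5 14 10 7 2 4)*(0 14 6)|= |(0 9 13 11 12 1 5 6)(2 4 14 10 7)|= 40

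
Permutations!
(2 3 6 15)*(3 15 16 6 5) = (2 15)(3 5)(6 16) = [0, 1, 15, 5, 4, 3, 16, 7, 8, 9, 10, 11, 12, 13, 14, 2, 6]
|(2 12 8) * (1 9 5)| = 3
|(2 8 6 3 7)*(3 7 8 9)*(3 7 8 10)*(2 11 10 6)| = 8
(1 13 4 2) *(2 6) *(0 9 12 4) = (0 9 12 4 6 2 1 13) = [9, 13, 1, 3, 6, 5, 2, 7, 8, 12, 10, 11, 4, 0]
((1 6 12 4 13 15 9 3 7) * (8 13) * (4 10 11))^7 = (1 13 12 9 11 7 8 6 15 10 3 4)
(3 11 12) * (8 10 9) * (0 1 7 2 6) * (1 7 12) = (0 7 2 6)(1 12 3 11)(8 10 9) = [7, 12, 6, 11, 4, 5, 0, 2, 10, 8, 9, 1, 3]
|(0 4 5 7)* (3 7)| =|(0 4 5 3 7)| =5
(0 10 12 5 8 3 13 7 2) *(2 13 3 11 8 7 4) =[10, 1, 0, 3, 2, 7, 6, 13, 11, 9, 12, 8, 5, 4] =(0 10 12 5 7 13 4 2)(8 11)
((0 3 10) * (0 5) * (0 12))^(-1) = (0 12 5 10 3)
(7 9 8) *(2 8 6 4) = [0, 1, 8, 3, 2, 5, 4, 9, 7, 6] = (2 8 7 9 6 4)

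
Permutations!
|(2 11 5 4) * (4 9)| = 5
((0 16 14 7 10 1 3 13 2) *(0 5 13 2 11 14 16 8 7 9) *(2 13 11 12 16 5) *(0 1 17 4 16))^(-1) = ((0 8 7 10 17 4 16 5 11 14 9 1 3 13 12))^(-1) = (0 12 13 3 1 9 14 11 5 16 4 17 10 7 8)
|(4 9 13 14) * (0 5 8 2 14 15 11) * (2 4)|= |(0 5 8 4 9 13 15 11)(2 14)|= 8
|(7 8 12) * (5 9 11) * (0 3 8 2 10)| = 21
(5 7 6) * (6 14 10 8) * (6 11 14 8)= [0, 1, 2, 3, 4, 7, 5, 8, 11, 9, 6, 14, 12, 13, 10]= (5 7 8 11 14 10 6)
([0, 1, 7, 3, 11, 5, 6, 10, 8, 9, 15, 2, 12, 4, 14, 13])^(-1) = (2 11 4 13 15 10 7)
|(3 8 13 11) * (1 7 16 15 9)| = 20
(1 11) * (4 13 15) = (1 11)(4 13 15) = [0, 11, 2, 3, 13, 5, 6, 7, 8, 9, 10, 1, 12, 15, 14, 4]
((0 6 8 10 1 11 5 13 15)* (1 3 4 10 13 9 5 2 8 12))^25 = ((0 6 12 1 11 2 8 13 15)(3 4 10)(5 9))^25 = (0 13 2 1 6 15 8 11 12)(3 4 10)(5 9)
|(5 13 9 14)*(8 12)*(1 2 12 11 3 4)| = 28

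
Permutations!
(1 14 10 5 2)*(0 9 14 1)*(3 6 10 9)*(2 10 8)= [3, 1, 0, 6, 4, 10, 8, 7, 2, 14, 5, 11, 12, 13, 9]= (0 3 6 8 2)(5 10)(9 14)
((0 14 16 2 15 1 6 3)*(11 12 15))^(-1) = ((0 14 16 2 11 12 15 1 6 3))^(-1) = (0 3 6 1 15 12 11 2 16 14)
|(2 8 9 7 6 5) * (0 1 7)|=|(0 1 7 6 5 2 8 9)|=8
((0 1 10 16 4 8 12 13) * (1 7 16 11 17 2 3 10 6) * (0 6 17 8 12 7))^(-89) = (1 2 10 8 16 12 6 17 3 11 7 4 13)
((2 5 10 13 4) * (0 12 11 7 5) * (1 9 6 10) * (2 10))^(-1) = ((0 12 11 7 5 1 9 6 2)(4 10 13))^(-1) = (0 2 6 9 1 5 7 11 12)(4 13 10)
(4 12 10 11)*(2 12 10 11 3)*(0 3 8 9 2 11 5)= (0 3 11 4 10 8 9 2 12 5)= [3, 1, 12, 11, 10, 0, 6, 7, 9, 2, 8, 4, 5]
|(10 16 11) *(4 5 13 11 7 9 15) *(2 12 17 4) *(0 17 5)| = |(0 17 4)(2 12 5 13 11 10 16 7 9 15)| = 30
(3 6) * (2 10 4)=(2 10 4)(3 6)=[0, 1, 10, 6, 2, 5, 3, 7, 8, 9, 4]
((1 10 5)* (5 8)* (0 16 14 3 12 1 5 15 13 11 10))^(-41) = ((0 16 14 3 12 1)(8 15 13 11 10))^(-41) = (0 16 14 3 12 1)(8 10 11 13 15)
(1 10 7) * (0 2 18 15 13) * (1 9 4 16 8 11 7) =(0 2 18 15 13)(1 10)(4 16 8 11 7 9) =[2, 10, 18, 3, 16, 5, 6, 9, 11, 4, 1, 7, 12, 0, 14, 13, 8, 17, 15]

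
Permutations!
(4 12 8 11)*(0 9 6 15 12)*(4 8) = (0 9 6 15 12 4)(8 11) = [9, 1, 2, 3, 0, 5, 15, 7, 11, 6, 10, 8, 4, 13, 14, 12]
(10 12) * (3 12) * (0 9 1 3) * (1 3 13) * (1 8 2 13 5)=(0 9 3 12 10)(1 5)(2 13 8)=[9, 5, 13, 12, 4, 1, 6, 7, 2, 3, 0, 11, 10, 8]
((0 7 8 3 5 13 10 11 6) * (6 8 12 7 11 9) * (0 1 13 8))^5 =((0 11)(1 13 10 9 6)(3 5 8)(7 12))^5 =(13)(0 11)(3 8 5)(7 12)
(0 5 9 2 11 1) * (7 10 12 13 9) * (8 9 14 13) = [5, 0, 11, 3, 4, 7, 6, 10, 9, 2, 12, 1, 8, 14, 13] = (0 5 7 10 12 8 9 2 11 1)(13 14)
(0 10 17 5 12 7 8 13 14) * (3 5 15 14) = (0 10 17 15 14)(3 5 12 7 8 13) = [10, 1, 2, 5, 4, 12, 6, 8, 13, 9, 17, 11, 7, 3, 0, 14, 16, 15]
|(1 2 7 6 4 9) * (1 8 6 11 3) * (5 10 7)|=28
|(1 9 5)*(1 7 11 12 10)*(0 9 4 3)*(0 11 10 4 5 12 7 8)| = |(0 9 12 4 3 11 7 10 1 5 8)| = 11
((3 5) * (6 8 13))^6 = ((3 5)(6 8 13))^6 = (13)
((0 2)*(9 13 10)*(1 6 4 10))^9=((0 2)(1 6 4 10 9 13))^9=(0 2)(1 10)(4 13)(6 9)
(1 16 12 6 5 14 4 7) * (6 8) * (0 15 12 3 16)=(0 15 12 8 6 5 14 4 7 1)(3 16)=[15, 0, 2, 16, 7, 14, 5, 1, 6, 9, 10, 11, 8, 13, 4, 12, 3]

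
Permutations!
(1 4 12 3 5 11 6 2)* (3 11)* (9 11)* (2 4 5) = (1 5 3 2)(4 12 9 11 6) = [0, 5, 1, 2, 12, 3, 4, 7, 8, 11, 10, 6, 9]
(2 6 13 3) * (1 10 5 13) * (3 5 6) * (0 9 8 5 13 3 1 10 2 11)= (13)(0 9 8 5 3 11)(1 2)(6 10)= [9, 2, 1, 11, 4, 3, 10, 7, 5, 8, 6, 0, 12, 13]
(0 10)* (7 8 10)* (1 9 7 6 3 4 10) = (0 6 3 4 10)(1 9 7 8) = [6, 9, 2, 4, 10, 5, 3, 8, 1, 7, 0]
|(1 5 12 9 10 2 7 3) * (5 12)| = |(1 12 9 10 2 7 3)| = 7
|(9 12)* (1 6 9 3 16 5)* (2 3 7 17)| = 10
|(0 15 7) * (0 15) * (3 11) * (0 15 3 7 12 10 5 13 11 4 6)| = 11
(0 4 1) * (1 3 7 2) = [4, 0, 1, 7, 3, 5, 6, 2] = (0 4 3 7 2 1)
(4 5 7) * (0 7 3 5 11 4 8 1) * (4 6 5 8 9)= (0 7 9 4 11 6 5 3 8 1)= [7, 0, 2, 8, 11, 3, 5, 9, 1, 4, 10, 6]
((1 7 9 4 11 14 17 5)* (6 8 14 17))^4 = (1 11 7 17 9 5 4)(6 8 14)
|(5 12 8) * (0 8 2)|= |(0 8 5 12 2)|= 5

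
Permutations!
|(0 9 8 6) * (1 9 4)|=6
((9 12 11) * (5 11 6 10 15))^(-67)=((5 11 9 12 6 10 15))^(-67)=(5 12 15 9 10 11 6)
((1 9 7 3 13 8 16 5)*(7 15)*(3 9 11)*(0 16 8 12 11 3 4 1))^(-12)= ((0 16 5)(1 3 13 12 11 4)(7 9 15))^(-12)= (16)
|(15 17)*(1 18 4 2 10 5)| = |(1 18 4 2 10 5)(15 17)| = 6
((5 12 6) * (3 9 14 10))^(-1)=(3 10 14 9)(5 6 12)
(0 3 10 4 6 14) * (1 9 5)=(0 3 10 4 6 14)(1 9 5)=[3, 9, 2, 10, 6, 1, 14, 7, 8, 5, 4, 11, 12, 13, 0]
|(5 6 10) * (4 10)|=|(4 10 5 6)|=4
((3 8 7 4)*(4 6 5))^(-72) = (8)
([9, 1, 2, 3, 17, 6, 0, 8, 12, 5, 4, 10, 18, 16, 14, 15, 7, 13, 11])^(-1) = [6, 1, 2, 3, 10, 9, 5, 16, 7, 0, 11, 18, 8, 17, 14, 15, 13, 4, 12]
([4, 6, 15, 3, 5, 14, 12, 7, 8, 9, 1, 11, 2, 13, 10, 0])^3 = [14, 2, 4, 3, 10, 1, 15, 7, 8, 9, 12, 11, 0, 13, 6, 5]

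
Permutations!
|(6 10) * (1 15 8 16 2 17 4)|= |(1 15 8 16 2 17 4)(6 10)|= 14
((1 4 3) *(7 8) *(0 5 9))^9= (9)(7 8)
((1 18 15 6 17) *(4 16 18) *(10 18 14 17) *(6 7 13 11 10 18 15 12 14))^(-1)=(1 17 14 12 18 6 16 4)(7 15 10 11 13)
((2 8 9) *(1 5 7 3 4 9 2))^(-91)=(1 9 4 3 7 5)(2 8)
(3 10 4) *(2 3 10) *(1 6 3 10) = [0, 6, 10, 2, 1, 5, 3, 7, 8, 9, 4] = (1 6 3 2 10 4)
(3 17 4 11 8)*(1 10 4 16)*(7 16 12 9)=(1 10 4 11 8 3 17 12 9 7 16)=[0, 10, 2, 17, 11, 5, 6, 16, 3, 7, 4, 8, 9, 13, 14, 15, 1, 12]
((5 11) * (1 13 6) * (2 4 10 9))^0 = ((1 13 6)(2 4 10 9)(5 11))^0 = (13)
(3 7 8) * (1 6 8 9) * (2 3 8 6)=(1 2 3 7 9)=[0, 2, 3, 7, 4, 5, 6, 9, 8, 1]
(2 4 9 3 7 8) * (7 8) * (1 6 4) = (1 6 4 9 3 8 2) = [0, 6, 1, 8, 9, 5, 4, 7, 2, 3]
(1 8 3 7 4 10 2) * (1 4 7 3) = [0, 8, 4, 3, 10, 5, 6, 7, 1, 9, 2] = (1 8)(2 4 10)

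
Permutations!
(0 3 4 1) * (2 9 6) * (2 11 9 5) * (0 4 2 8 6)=(0 3 2 5 8 6 11 9)(1 4)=[3, 4, 5, 2, 1, 8, 11, 7, 6, 0, 10, 9]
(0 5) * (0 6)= (0 5 6)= [5, 1, 2, 3, 4, 6, 0]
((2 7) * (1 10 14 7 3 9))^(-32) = (1 7 9 14 3 10 2)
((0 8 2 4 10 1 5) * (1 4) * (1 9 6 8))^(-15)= (2 9 6 8)(4 10)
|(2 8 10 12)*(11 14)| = 4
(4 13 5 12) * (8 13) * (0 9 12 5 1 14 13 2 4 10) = (0 9 12 10)(1 14 13)(2 4 8) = [9, 14, 4, 3, 8, 5, 6, 7, 2, 12, 0, 11, 10, 1, 13]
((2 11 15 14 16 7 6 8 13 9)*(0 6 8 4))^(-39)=((0 6 4)(2 11 15 14 16 7 8 13 9))^(-39)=(2 8 14)(7 15 9)(11 13 16)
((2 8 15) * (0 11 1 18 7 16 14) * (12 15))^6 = ((0 11 1 18 7 16 14)(2 8 12 15))^6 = (0 14 16 7 18 1 11)(2 12)(8 15)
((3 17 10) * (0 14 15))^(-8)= (0 14 15)(3 17 10)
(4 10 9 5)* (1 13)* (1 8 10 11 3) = (1 13 8 10 9 5 4 11 3) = [0, 13, 2, 1, 11, 4, 6, 7, 10, 5, 9, 3, 12, 8]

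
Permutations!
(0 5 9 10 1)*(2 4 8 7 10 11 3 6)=(0 5 9 11 3 6 2 4 8 7 10 1)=[5, 0, 4, 6, 8, 9, 2, 10, 7, 11, 1, 3]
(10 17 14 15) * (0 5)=(0 5)(10 17 14 15)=[5, 1, 2, 3, 4, 0, 6, 7, 8, 9, 17, 11, 12, 13, 15, 10, 16, 14]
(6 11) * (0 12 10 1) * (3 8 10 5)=(0 12 5 3 8 10 1)(6 11)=[12, 0, 2, 8, 4, 3, 11, 7, 10, 9, 1, 6, 5]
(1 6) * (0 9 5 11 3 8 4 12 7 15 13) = (0 9 5 11 3 8 4 12 7 15 13)(1 6) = [9, 6, 2, 8, 12, 11, 1, 15, 4, 5, 10, 3, 7, 0, 14, 13]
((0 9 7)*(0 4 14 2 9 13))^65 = (14)(0 13)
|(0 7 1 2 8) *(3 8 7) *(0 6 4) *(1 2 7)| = 15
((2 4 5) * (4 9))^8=((2 9 4 5))^8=(9)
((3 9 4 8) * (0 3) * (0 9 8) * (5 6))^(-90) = ((0 3 8 9 4)(5 6))^(-90) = (9)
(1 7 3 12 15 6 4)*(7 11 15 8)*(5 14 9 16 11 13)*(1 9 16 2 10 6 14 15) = [0, 13, 10, 12, 9, 15, 4, 3, 7, 2, 6, 1, 8, 5, 16, 14, 11] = (1 13 5 15 14 16 11)(2 10 6 4 9)(3 12 8 7)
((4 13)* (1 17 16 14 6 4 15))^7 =(1 15 13 4 6 14 16 17)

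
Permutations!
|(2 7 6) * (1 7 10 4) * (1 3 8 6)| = |(1 7)(2 10 4 3 8 6)| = 6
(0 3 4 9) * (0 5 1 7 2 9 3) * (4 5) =[0, 7, 9, 5, 3, 1, 6, 2, 8, 4] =(1 7 2 9 4 3 5)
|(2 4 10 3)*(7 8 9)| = 12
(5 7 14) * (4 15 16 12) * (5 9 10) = (4 15 16 12)(5 7 14 9 10) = [0, 1, 2, 3, 15, 7, 6, 14, 8, 10, 5, 11, 4, 13, 9, 16, 12]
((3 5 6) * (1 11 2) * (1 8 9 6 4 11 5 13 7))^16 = (1 8 7 2 13 11 3 4 6 5 9)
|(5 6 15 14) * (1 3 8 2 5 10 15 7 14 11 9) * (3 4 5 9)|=13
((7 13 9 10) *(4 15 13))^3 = ((4 15 13 9 10 7))^3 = (4 9)(7 13)(10 15)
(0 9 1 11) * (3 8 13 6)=[9, 11, 2, 8, 4, 5, 3, 7, 13, 1, 10, 0, 12, 6]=(0 9 1 11)(3 8 13 6)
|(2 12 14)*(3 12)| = 4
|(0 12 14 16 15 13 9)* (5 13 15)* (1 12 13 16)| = |(0 13 9)(1 12 14)(5 16)| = 6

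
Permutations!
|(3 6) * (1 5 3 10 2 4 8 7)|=9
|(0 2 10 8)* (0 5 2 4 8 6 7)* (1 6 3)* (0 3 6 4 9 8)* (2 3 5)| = 11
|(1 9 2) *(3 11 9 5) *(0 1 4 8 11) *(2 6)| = 12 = |(0 1 5 3)(2 4 8 11 9 6)|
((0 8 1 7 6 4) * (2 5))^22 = ((0 8 1 7 6 4)(2 5))^22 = (0 6 1)(4 7 8)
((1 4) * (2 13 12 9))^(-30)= ((1 4)(2 13 12 9))^(-30)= (2 12)(9 13)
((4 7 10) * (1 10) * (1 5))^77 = (1 4 5 10 7)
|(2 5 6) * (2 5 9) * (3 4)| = 2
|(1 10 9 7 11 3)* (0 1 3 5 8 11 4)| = 6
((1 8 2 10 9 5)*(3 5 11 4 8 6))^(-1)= (1 5 3 6)(2 8 4 11 9 10)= ((1 6 3 5)(2 10 9 11 4 8))^(-1)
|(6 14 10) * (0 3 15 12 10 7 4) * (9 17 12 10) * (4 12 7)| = 28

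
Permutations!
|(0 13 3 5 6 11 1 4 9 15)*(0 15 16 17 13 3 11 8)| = |(0 3 5 6 8)(1 4 9 16 17 13 11)| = 35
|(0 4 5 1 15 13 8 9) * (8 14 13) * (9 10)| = |(0 4 5 1 15 8 10 9)(13 14)| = 8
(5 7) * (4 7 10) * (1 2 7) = (1 2 7 5 10 4) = [0, 2, 7, 3, 1, 10, 6, 5, 8, 9, 4]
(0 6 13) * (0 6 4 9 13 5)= [4, 1, 2, 3, 9, 0, 5, 7, 8, 13, 10, 11, 12, 6]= (0 4 9 13 6 5)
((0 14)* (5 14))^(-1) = ((0 5 14))^(-1) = (0 14 5)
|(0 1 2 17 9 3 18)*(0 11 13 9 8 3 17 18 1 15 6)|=9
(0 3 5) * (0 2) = (0 3 5 2) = [3, 1, 0, 5, 4, 2]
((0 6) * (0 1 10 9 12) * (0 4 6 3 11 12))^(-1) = ((0 3 11 12 4 6 1 10 9))^(-1) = (0 9 10 1 6 4 12 11 3)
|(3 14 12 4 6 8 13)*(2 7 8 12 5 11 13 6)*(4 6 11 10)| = |(2 7 8 11 13 3 14 5 10 4)(6 12)| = 10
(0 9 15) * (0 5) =(0 9 15 5) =[9, 1, 2, 3, 4, 0, 6, 7, 8, 15, 10, 11, 12, 13, 14, 5]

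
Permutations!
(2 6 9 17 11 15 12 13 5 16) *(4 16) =(2 6 9 17 11 15 12 13 5 4 16) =[0, 1, 6, 3, 16, 4, 9, 7, 8, 17, 10, 15, 13, 5, 14, 12, 2, 11]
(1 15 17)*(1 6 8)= [0, 15, 2, 3, 4, 5, 8, 7, 1, 9, 10, 11, 12, 13, 14, 17, 16, 6]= (1 15 17 6 8)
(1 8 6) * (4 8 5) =(1 5 4 8 6) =[0, 5, 2, 3, 8, 4, 1, 7, 6]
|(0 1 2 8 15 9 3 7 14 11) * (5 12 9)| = 12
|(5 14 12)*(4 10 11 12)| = |(4 10 11 12 5 14)| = 6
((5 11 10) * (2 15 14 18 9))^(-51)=((2 15 14 18 9)(5 11 10))^(-51)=(2 9 18 14 15)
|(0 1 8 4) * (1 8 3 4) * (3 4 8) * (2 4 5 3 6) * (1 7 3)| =12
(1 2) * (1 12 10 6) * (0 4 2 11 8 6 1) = [4, 11, 12, 3, 2, 5, 0, 7, 6, 9, 1, 8, 10] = (0 4 2 12 10 1 11 8 6)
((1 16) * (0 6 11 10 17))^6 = ((0 6 11 10 17)(1 16))^6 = (0 6 11 10 17)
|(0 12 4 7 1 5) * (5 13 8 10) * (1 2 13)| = |(0 12 4 7 2 13 8 10 5)| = 9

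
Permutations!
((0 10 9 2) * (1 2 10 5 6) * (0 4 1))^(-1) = ((0 5 6)(1 2 4)(9 10))^(-1) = (0 6 5)(1 4 2)(9 10)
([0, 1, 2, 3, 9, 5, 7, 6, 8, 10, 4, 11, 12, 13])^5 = (13)(4 10 9)(6 7)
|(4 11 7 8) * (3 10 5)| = 12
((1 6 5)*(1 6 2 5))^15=(1 6 5 2)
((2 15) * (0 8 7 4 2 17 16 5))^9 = ((0 8 7 4 2 15 17 16 5))^9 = (17)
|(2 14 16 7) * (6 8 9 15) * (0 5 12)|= 12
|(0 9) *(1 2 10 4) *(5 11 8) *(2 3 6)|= 6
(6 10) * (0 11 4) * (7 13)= (0 11 4)(6 10)(7 13)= [11, 1, 2, 3, 0, 5, 10, 13, 8, 9, 6, 4, 12, 7]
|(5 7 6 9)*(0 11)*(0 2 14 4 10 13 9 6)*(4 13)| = |(0 11 2 14 13 9 5 7)(4 10)| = 8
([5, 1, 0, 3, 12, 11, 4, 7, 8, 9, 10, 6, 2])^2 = [11, 1, 5, 3, 2, 6, 12, 7, 8, 9, 10, 4, 0]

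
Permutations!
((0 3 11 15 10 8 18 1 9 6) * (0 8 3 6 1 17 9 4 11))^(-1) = ((0 6 8 18 17 9 1 4 11 15 10 3))^(-1) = (0 3 10 15 11 4 1 9 17 18 8 6)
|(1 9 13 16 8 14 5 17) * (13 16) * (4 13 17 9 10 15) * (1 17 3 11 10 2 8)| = 42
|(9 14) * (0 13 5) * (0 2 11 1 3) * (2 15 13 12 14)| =24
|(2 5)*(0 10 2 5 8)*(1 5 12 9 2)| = 8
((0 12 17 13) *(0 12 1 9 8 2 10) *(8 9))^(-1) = ((0 1 8 2 10)(12 17 13))^(-1) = (0 10 2 8 1)(12 13 17)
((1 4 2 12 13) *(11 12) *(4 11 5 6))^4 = ((1 11 12 13)(2 5 6 4))^4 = (13)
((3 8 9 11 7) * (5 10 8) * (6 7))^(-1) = ((3 5 10 8 9 11 6 7))^(-1) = (3 7 6 11 9 8 10 5)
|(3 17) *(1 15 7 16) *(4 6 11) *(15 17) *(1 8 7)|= 12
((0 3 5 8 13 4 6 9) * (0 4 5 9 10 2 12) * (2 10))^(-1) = (0 12 2 6 4 9 3)(5 13 8)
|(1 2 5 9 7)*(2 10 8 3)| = |(1 10 8 3 2 5 9 7)| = 8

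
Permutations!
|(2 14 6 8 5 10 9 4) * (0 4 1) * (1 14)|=|(0 4 2 1)(5 10 9 14 6 8)|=12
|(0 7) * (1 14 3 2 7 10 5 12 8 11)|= |(0 10 5 12 8 11 1 14 3 2 7)|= 11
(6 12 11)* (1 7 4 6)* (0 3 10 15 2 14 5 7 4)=[3, 4, 14, 10, 6, 7, 12, 0, 8, 9, 15, 1, 11, 13, 5, 2]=(0 3 10 15 2 14 5 7)(1 4 6 12 11)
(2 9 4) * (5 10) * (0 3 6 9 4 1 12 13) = [3, 12, 4, 6, 2, 10, 9, 7, 8, 1, 5, 11, 13, 0] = (0 3 6 9 1 12 13)(2 4)(5 10)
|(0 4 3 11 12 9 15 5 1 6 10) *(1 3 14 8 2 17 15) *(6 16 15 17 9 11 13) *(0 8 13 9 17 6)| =60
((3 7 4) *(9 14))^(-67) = (3 4 7)(9 14)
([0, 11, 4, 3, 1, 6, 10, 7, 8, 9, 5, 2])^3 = (1 4 2 11)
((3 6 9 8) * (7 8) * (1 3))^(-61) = (1 8 7 9 6 3)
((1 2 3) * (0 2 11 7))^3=(0 1)(2 11)(3 7)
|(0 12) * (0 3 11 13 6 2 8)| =|(0 12 3 11 13 6 2 8)| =8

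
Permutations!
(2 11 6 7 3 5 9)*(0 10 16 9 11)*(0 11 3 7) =[10, 1, 11, 5, 4, 3, 0, 7, 8, 2, 16, 6, 12, 13, 14, 15, 9] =(0 10 16 9 2 11 6)(3 5)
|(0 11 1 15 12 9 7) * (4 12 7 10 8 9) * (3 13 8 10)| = |(0 11 1 15 7)(3 13 8 9)(4 12)| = 20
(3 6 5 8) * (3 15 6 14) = [0, 1, 2, 14, 4, 8, 5, 7, 15, 9, 10, 11, 12, 13, 3, 6] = (3 14)(5 8 15 6)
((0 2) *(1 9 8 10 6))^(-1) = ((0 2)(1 9 8 10 6))^(-1) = (0 2)(1 6 10 8 9)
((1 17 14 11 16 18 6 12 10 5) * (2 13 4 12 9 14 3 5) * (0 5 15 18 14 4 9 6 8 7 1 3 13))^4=(0 18 17 12 5 8 13 10 3 7 9 2 15 1 4)(11 16 14)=((0 5 3 15 18 8 7 1 17 13 9 4 12 10 2)(11 16 14))^4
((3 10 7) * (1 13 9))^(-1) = ((1 13 9)(3 10 7))^(-1) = (1 9 13)(3 7 10)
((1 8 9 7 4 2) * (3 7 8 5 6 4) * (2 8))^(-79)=(1 9 4 5 2 8 6)(3 7)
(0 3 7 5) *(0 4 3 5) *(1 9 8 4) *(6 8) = (0 5 1 9 6 8 4 3 7) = [5, 9, 2, 7, 3, 1, 8, 0, 4, 6]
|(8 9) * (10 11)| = |(8 9)(10 11)| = 2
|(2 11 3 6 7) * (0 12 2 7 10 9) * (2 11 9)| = |(0 12 11 3 6 10 2 9)| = 8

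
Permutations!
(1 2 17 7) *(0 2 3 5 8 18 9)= (0 2 17 7 1 3 5 8 18 9)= [2, 3, 17, 5, 4, 8, 6, 1, 18, 0, 10, 11, 12, 13, 14, 15, 16, 7, 9]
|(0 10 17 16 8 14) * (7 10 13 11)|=|(0 13 11 7 10 17 16 8 14)|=9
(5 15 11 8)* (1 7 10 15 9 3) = [0, 7, 2, 1, 4, 9, 6, 10, 5, 3, 15, 8, 12, 13, 14, 11] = (1 7 10 15 11 8 5 9 3)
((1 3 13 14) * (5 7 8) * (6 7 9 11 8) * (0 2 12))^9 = ((0 2 12)(1 3 13 14)(5 9 11 8)(6 7))^9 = (1 3 13 14)(5 9 11 8)(6 7)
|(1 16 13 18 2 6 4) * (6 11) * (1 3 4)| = |(1 16 13 18 2 11 6)(3 4)| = 14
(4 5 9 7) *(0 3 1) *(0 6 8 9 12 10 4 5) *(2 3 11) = (0 11 2 3 1 6 8 9 7 5 12 10 4) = [11, 6, 3, 1, 0, 12, 8, 5, 9, 7, 4, 2, 10]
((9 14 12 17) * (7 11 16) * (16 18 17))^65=(7 11 18 17 9 14 12 16)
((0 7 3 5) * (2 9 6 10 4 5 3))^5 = (0 10 2 5 6 7 4 9)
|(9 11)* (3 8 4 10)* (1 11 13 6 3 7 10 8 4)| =8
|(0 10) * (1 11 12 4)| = 4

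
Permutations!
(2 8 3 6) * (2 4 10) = (2 8 3 6 4 10) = [0, 1, 8, 6, 10, 5, 4, 7, 3, 9, 2]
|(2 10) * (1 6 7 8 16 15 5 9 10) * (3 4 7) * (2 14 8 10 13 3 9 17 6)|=26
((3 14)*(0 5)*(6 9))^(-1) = (0 5)(3 14)(6 9) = ((0 5)(3 14)(6 9))^(-1)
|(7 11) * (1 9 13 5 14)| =|(1 9 13 5 14)(7 11)| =10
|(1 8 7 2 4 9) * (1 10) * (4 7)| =10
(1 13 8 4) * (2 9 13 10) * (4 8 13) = [0, 10, 9, 3, 1, 5, 6, 7, 8, 4, 2, 11, 12, 13] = (13)(1 10 2 9 4)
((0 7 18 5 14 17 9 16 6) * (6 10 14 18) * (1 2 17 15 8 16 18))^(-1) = (0 6 7)(1 5 18 9 17 2)(8 15 14 10 16)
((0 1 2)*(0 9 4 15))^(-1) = ((0 1 2 9 4 15))^(-1) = (0 15 4 9 2 1)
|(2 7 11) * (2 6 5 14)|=|(2 7 11 6 5 14)|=6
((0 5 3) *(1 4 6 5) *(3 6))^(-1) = (0 3 4 1)(5 6)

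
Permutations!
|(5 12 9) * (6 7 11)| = |(5 12 9)(6 7 11)| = 3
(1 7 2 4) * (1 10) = (1 7 2 4 10) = [0, 7, 4, 3, 10, 5, 6, 2, 8, 9, 1]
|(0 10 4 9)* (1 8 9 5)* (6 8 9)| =|(0 10 4 5 1 9)(6 8)| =6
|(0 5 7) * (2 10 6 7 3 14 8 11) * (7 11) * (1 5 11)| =11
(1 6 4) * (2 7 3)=(1 6 4)(2 7 3)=[0, 6, 7, 2, 1, 5, 4, 3]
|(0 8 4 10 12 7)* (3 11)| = |(0 8 4 10 12 7)(3 11)| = 6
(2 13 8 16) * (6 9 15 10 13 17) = (2 17 6 9 15 10 13 8 16) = [0, 1, 17, 3, 4, 5, 9, 7, 16, 15, 13, 11, 12, 8, 14, 10, 2, 6]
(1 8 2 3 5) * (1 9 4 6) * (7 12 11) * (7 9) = [0, 8, 3, 5, 6, 7, 1, 12, 2, 4, 10, 9, 11] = (1 8 2 3 5 7 12 11 9 4 6)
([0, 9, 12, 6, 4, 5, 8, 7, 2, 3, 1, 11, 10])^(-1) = (1 10 12 2 8 6 3 9)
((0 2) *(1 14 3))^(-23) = (0 2)(1 14 3)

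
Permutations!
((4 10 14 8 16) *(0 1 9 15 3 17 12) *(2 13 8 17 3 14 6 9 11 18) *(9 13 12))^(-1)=((0 1 11 18 2 12)(4 10 6 13 8 16)(9 15 14 17))^(-1)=(0 12 2 18 11 1)(4 16 8 13 6 10)(9 17 14 15)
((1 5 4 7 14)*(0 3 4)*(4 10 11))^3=(0 11 14)(1 3 4)(5 10 7)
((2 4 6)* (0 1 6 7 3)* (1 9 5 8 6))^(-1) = ((0 9 5 8 6 2 4 7 3))^(-1) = (0 3 7 4 2 6 8 5 9)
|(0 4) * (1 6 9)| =6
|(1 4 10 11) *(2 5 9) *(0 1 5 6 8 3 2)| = 28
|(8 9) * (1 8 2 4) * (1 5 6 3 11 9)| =|(1 8)(2 4 5 6 3 11 9)| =14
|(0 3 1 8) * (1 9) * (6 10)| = |(0 3 9 1 8)(6 10)| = 10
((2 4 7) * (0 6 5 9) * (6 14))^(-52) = (0 5 14 9 6)(2 7 4) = ((0 14 6 5 9)(2 4 7))^(-52)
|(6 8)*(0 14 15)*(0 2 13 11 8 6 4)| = 8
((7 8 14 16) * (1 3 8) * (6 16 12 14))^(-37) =((1 3 8 6 16 7)(12 14))^(-37) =(1 7 16 6 8 3)(12 14)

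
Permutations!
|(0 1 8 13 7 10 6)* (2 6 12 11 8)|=12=|(0 1 2 6)(7 10 12 11 8 13)|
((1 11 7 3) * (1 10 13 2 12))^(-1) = ((1 11 7 3 10 13 2 12))^(-1) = (1 12 2 13 10 3 7 11)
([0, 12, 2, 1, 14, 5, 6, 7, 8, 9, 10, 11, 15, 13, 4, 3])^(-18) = (1 15)(3 12)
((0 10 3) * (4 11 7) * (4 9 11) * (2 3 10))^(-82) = (0 3 2)(7 11 9)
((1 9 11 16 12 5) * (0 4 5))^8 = (16)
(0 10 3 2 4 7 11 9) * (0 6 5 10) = (2 4 7 11 9 6 5 10 3) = [0, 1, 4, 2, 7, 10, 5, 11, 8, 6, 3, 9]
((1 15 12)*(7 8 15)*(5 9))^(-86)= (1 12 15 8 7)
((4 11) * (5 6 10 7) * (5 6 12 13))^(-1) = (4 11)(5 13 12)(6 7 10)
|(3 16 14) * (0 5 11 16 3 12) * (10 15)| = 6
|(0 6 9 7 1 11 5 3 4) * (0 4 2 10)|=10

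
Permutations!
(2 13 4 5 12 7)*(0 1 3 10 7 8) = (0 1 3 10 7 2 13 4 5 12 8) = [1, 3, 13, 10, 5, 12, 6, 2, 0, 9, 7, 11, 8, 4]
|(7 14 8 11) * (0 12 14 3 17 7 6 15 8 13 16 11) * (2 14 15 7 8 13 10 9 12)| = 15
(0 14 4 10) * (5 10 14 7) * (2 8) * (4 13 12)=(0 7 5 10)(2 8)(4 14 13 12)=[7, 1, 8, 3, 14, 10, 6, 5, 2, 9, 0, 11, 4, 12, 13]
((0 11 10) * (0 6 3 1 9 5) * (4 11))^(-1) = (0 5 9 1 3 6 10 11 4)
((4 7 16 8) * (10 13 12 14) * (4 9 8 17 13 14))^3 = ((4 7 16 17 13 12)(8 9)(10 14))^3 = (4 17)(7 13)(8 9)(10 14)(12 16)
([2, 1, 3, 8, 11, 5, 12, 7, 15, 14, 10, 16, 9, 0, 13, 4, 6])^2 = [3, 1, 8, 15, 16, 5, 9, 7, 4, 13, 10, 6, 14, 2, 0, 11, 12]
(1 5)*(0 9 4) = (0 9 4)(1 5) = [9, 5, 2, 3, 0, 1, 6, 7, 8, 4]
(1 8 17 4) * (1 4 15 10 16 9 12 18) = (1 8 17 15 10 16 9 12 18) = [0, 8, 2, 3, 4, 5, 6, 7, 17, 12, 16, 11, 18, 13, 14, 10, 9, 15, 1]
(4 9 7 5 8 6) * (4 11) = (4 9 7 5 8 6 11) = [0, 1, 2, 3, 9, 8, 11, 5, 6, 7, 10, 4]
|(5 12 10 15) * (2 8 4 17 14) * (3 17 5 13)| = |(2 8 4 5 12 10 15 13 3 17 14)| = 11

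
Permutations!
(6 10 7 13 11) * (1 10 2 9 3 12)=[0, 10, 9, 12, 4, 5, 2, 13, 8, 3, 7, 6, 1, 11]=(1 10 7 13 11 6 2 9 3 12)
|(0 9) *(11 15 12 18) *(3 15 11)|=4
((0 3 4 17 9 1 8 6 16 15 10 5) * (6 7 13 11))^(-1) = ((0 3 4 17 9 1 8 7 13 11 6 16 15 10 5))^(-1) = (0 5 10 15 16 6 11 13 7 8 1 9 17 4 3)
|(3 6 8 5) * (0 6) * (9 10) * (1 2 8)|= |(0 6 1 2 8 5 3)(9 10)|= 14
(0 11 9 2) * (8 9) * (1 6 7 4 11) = [1, 6, 0, 3, 11, 5, 7, 4, 9, 2, 10, 8] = (0 1 6 7 4 11 8 9 2)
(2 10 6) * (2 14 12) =(2 10 6 14 12) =[0, 1, 10, 3, 4, 5, 14, 7, 8, 9, 6, 11, 2, 13, 12]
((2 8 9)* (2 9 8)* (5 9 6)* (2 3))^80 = ((2 3)(5 9 6))^80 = (5 6 9)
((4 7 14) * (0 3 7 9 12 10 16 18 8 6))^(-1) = (0 6 8 18 16 10 12 9 4 14 7 3)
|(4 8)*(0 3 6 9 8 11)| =|(0 3 6 9 8 4 11)| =7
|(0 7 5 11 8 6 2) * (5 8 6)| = |(0 7 8 5 11 6 2)| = 7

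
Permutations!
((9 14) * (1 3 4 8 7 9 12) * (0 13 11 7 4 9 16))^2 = ((0 13 11 7 16)(1 3 9 14 12)(4 8))^2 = (0 11 16 13 7)(1 9 12 3 14)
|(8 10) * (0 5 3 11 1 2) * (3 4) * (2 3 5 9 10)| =|(0 9 10 8 2)(1 3 11)(4 5)| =30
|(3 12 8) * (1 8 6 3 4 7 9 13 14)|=21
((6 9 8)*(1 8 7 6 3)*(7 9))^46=(9)(1 8 3)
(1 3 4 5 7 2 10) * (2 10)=[0, 3, 2, 4, 5, 7, 6, 10, 8, 9, 1]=(1 3 4 5 7 10)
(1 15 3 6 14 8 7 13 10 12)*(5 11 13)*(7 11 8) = (1 15 3 6 14 7 5 8 11 13 10 12) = [0, 15, 2, 6, 4, 8, 14, 5, 11, 9, 12, 13, 1, 10, 7, 3]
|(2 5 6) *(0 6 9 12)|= |(0 6 2 5 9 12)|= 6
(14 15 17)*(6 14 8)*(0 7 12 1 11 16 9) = (0 7 12 1 11 16 9)(6 14 15 17 8) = [7, 11, 2, 3, 4, 5, 14, 12, 6, 0, 10, 16, 1, 13, 15, 17, 9, 8]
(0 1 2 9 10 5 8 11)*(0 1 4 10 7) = [4, 2, 9, 3, 10, 8, 6, 0, 11, 7, 5, 1] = (0 4 10 5 8 11 1 2 9 7)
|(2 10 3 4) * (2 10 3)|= 4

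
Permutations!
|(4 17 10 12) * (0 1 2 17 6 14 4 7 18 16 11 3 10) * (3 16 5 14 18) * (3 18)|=|(0 1 2 17)(3 10 12 7 18 5 14 4 6)(11 16)|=36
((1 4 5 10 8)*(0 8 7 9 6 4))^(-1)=((0 8 1)(4 5 10 7 9 6))^(-1)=(0 1 8)(4 6 9 7 10 5)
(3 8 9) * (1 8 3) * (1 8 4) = (1 4)(8 9) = [0, 4, 2, 3, 1, 5, 6, 7, 9, 8]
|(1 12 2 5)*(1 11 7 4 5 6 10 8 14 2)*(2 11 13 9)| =|(1 12)(2 6 10 8 14 11 7 4 5 13 9)| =22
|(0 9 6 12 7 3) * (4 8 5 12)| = |(0 9 6 4 8 5 12 7 3)| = 9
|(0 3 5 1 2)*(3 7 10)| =|(0 7 10 3 5 1 2)| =7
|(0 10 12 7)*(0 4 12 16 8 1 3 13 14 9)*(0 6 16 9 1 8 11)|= |(0 10 9 6 16 11)(1 3 13 14)(4 12 7)|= 12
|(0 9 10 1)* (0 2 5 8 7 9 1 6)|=|(0 1 2 5 8 7 9 10 6)|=9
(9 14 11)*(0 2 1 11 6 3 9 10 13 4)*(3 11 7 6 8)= (0 2 1 7 6 11 10 13 4)(3 9 14 8)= [2, 7, 1, 9, 0, 5, 11, 6, 3, 14, 13, 10, 12, 4, 8]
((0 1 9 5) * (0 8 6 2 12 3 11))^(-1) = (0 11 3 12 2 6 8 5 9 1)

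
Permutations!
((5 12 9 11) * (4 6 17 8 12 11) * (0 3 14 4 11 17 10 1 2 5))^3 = (0 4 1 17 9 3 6 2 8 11 14 10 5 12)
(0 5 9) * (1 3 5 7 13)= (0 7 13 1 3 5 9)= [7, 3, 2, 5, 4, 9, 6, 13, 8, 0, 10, 11, 12, 1]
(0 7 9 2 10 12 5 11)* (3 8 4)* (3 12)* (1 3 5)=(0 7 9 2 10 5 11)(1 3 8 4 12)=[7, 3, 10, 8, 12, 11, 6, 9, 4, 2, 5, 0, 1]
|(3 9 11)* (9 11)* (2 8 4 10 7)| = 10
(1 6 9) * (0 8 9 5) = (0 8 9 1 6 5) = [8, 6, 2, 3, 4, 0, 5, 7, 9, 1]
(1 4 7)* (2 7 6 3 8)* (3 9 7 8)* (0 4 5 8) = (0 4 6 9 7 1 5 8 2) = [4, 5, 0, 3, 6, 8, 9, 1, 2, 7]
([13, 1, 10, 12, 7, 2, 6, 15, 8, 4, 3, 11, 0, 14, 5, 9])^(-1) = (0 12 3 10 2 5 14 13)(4 9 15 7)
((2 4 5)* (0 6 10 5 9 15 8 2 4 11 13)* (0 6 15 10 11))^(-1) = (0 2 8 15)(4 5 10 9)(6 13 11)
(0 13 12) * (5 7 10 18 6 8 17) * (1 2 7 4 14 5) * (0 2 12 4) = (0 13 4 14 5)(1 12 2 7 10 18 6 8 17) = [13, 12, 7, 3, 14, 0, 8, 10, 17, 9, 18, 11, 2, 4, 5, 15, 16, 1, 6]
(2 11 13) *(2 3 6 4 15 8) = (2 11 13 3 6 4 15 8) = [0, 1, 11, 6, 15, 5, 4, 7, 2, 9, 10, 13, 12, 3, 14, 8]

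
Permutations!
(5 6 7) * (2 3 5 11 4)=[0, 1, 3, 5, 2, 6, 7, 11, 8, 9, 10, 4]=(2 3 5 6 7 11 4)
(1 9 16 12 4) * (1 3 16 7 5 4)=[0, 9, 2, 16, 3, 4, 6, 5, 8, 7, 10, 11, 1, 13, 14, 15, 12]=(1 9 7 5 4 3 16 12)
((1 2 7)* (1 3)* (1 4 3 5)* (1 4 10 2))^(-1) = (2 10 3 4 5 7)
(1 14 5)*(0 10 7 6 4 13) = [10, 14, 2, 3, 13, 1, 4, 6, 8, 9, 7, 11, 12, 0, 5] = (0 10 7 6 4 13)(1 14 5)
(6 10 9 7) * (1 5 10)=[0, 5, 2, 3, 4, 10, 1, 6, 8, 7, 9]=(1 5 10 9 7 6)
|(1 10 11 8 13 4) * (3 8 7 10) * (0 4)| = |(0 4 1 3 8 13)(7 10 11)| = 6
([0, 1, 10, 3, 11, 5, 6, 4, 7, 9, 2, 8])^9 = [0, 1, 10, 3, 11, 5, 6, 4, 7, 9, 2, 8]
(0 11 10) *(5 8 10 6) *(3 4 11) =(0 3 4 11 6 5 8 10) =[3, 1, 2, 4, 11, 8, 5, 7, 10, 9, 0, 6]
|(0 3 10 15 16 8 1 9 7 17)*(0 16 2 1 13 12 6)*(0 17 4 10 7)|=|(0 3 7 4 10 15 2 1 9)(6 17 16 8 13 12)|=18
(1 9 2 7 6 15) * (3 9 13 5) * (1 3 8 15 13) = (2 7 6 13 5 8 15 3 9) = [0, 1, 7, 9, 4, 8, 13, 6, 15, 2, 10, 11, 12, 5, 14, 3]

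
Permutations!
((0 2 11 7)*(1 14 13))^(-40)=((0 2 11 7)(1 14 13))^(-40)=(1 13 14)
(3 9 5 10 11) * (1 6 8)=[0, 6, 2, 9, 4, 10, 8, 7, 1, 5, 11, 3]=(1 6 8)(3 9 5 10 11)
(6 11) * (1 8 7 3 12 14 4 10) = (1 8 7 3 12 14 4 10)(6 11) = [0, 8, 2, 12, 10, 5, 11, 3, 7, 9, 1, 6, 14, 13, 4]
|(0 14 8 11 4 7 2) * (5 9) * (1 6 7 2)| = |(0 14 8 11 4 2)(1 6 7)(5 9)| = 6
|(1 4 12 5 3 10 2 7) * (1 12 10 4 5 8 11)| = 10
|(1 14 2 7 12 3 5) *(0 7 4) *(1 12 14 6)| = |(0 7 14 2 4)(1 6)(3 5 12)| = 30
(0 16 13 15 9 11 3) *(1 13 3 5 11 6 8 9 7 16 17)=(0 17 1 13 15 7 16 3)(5 11)(6 8 9)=[17, 13, 2, 0, 4, 11, 8, 16, 9, 6, 10, 5, 12, 15, 14, 7, 3, 1]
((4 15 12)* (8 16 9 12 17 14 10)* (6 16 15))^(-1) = (4 12 9 16 6)(8 10 14 17 15) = ((4 6 16 9 12)(8 15 17 14 10))^(-1)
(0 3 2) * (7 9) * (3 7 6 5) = (0 7 9 6 5 3 2) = [7, 1, 0, 2, 4, 3, 5, 9, 8, 6]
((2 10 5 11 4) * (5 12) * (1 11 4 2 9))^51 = (1 10 4 11 12 9 2 5)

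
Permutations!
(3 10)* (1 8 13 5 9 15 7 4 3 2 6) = (1 8 13 5 9 15 7 4 3 10 2 6) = [0, 8, 6, 10, 3, 9, 1, 4, 13, 15, 2, 11, 12, 5, 14, 7]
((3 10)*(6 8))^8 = ((3 10)(6 8))^8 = (10)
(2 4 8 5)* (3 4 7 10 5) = (2 7 10 5)(3 4 8) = [0, 1, 7, 4, 8, 2, 6, 10, 3, 9, 5]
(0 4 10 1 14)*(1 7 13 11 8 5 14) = (0 4 10 7 13 11 8 5 14) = [4, 1, 2, 3, 10, 14, 6, 13, 5, 9, 7, 8, 12, 11, 0]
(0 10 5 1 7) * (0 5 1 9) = (0 10 1 7 5 9) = [10, 7, 2, 3, 4, 9, 6, 5, 8, 0, 1]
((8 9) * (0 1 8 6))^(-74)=((0 1 8 9 6))^(-74)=(0 1 8 9 6)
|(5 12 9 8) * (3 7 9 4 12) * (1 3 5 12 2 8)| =4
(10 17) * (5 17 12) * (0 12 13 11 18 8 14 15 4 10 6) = (0 12 5 17 6)(4 10 13 11 18 8 14 15) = [12, 1, 2, 3, 10, 17, 0, 7, 14, 9, 13, 18, 5, 11, 15, 4, 16, 6, 8]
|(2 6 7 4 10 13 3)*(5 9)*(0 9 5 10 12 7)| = |(0 9 10 13 3 2 6)(4 12 7)| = 21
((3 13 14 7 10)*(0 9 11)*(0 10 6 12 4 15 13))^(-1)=((0 9 11 10 3)(4 15 13 14 7 6 12))^(-1)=(0 3 10 11 9)(4 12 6 7 14 13 15)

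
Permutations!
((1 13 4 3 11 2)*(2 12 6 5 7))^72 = (1 4 11 6 7)(2 13 3 12 5)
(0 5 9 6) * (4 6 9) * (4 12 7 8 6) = (0 5 12 7 8 6) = [5, 1, 2, 3, 4, 12, 0, 8, 6, 9, 10, 11, 7]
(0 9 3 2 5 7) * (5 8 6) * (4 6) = (0 9 3 2 8 4 6 5 7) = [9, 1, 8, 2, 6, 7, 5, 0, 4, 3]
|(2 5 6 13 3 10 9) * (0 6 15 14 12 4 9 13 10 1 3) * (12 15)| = 20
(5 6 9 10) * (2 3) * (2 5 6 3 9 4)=(2 9 10 6 4)(3 5)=[0, 1, 9, 5, 2, 3, 4, 7, 8, 10, 6]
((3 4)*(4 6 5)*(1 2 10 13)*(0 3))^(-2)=((0 3 6 5 4)(1 2 10 13))^(-2)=(0 5 3 4 6)(1 10)(2 13)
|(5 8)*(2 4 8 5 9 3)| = 5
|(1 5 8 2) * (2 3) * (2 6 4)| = |(1 5 8 3 6 4 2)| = 7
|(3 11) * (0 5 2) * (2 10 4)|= |(0 5 10 4 2)(3 11)|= 10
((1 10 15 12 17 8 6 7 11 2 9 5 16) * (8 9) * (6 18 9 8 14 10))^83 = ((1 6 7 11 2 14 10 15 12 17 8 18 9 5 16))^83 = (1 12 6 17 7 8 11 18 2 9 14 5 10 16 15)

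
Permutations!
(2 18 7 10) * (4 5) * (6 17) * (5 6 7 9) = (2 18 9 5 4 6 17 7 10) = [0, 1, 18, 3, 6, 4, 17, 10, 8, 5, 2, 11, 12, 13, 14, 15, 16, 7, 9]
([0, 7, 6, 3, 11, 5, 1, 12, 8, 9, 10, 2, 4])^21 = [0, 1, 2, 3, 4, 5, 6, 7, 8, 9, 10, 11, 12]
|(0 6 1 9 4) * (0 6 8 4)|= |(0 8 4 6 1 9)|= 6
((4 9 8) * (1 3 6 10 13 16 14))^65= (1 6 13 14 3 10 16)(4 8 9)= ((1 3 6 10 13 16 14)(4 9 8))^65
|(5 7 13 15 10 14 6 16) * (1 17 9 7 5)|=|(1 17 9 7 13 15 10 14 6 16)|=10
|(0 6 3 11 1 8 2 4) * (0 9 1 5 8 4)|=|(0 6 3 11 5 8 2)(1 4 9)|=21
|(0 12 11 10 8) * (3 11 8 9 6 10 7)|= 3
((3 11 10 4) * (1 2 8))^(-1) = (1 8 2)(3 4 10 11)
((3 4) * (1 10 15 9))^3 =((1 10 15 9)(3 4))^3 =(1 9 15 10)(3 4)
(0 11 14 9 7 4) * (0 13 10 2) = (0 11 14 9 7 4 13 10 2) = [11, 1, 0, 3, 13, 5, 6, 4, 8, 7, 2, 14, 12, 10, 9]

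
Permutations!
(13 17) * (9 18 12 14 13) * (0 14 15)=[14, 1, 2, 3, 4, 5, 6, 7, 8, 18, 10, 11, 15, 17, 13, 0, 16, 9, 12]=(0 14 13 17 9 18 12 15)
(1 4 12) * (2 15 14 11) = (1 4 12)(2 15 14 11) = [0, 4, 15, 3, 12, 5, 6, 7, 8, 9, 10, 2, 1, 13, 11, 14]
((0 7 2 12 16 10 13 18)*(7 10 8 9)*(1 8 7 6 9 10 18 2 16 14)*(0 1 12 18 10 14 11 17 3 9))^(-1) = (0 6 9 3 17 11 12 14 8 1 18 2 13 10)(7 16)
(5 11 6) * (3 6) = [0, 1, 2, 6, 4, 11, 5, 7, 8, 9, 10, 3] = (3 6 5 11)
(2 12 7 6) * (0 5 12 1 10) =(0 5 12 7 6 2 1 10) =[5, 10, 1, 3, 4, 12, 2, 6, 8, 9, 0, 11, 7]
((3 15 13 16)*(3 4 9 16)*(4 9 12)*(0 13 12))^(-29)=((0 13 3 15 12 4)(9 16))^(-29)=(0 13 3 15 12 4)(9 16)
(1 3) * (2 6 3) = (1 2 6 3) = [0, 2, 6, 1, 4, 5, 3]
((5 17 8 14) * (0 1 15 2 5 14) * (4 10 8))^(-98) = (0 1 15 2 5 17 4 10 8)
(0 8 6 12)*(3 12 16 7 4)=(0 8 6 16 7 4 3 12)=[8, 1, 2, 12, 3, 5, 16, 4, 6, 9, 10, 11, 0, 13, 14, 15, 7]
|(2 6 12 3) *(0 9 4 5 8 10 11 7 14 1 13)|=|(0 9 4 5 8 10 11 7 14 1 13)(2 6 12 3)|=44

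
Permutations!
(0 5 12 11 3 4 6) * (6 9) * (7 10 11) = (0 5 12 7 10 11 3 4 9 6) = [5, 1, 2, 4, 9, 12, 0, 10, 8, 6, 11, 3, 7]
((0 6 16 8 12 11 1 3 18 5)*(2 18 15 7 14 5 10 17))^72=(18)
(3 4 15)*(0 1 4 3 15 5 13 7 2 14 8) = (15)(0 1 4 5 13 7 2 14 8) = [1, 4, 14, 3, 5, 13, 6, 2, 0, 9, 10, 11, 12, 7, 8, 15]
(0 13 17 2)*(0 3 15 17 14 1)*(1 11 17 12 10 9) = (0 13 14 11 17 2 3 15 12 10 9 1) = [13, 0, 3, 15, 4, 5, 6, 7, 8, 1, 9, 17, 10, 14, 11, 12, 16, 2]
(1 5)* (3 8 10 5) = [0, 3, 2, 8, 4, 1, 6, 7, 10, 9, 5] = (1 3 8 10 5)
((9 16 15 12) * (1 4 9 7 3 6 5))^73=(1 16 7 5 9 12 6 4 15 3)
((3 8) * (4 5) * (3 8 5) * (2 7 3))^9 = (8)(2 4 5 3 7)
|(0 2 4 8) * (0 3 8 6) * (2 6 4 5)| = |(0 6)(2 5)(3 8)| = 2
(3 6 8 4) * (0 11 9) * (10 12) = (0 11 9)(3 6 8 4)(10 12) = [11, 1, 2, 6, 3, 5, 8, 7, 4, 0, 12, 9, 10]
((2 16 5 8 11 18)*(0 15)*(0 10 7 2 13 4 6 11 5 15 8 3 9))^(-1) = (0 9 3 5 8)(2 7 10 15 16)(4 13 18 11 6)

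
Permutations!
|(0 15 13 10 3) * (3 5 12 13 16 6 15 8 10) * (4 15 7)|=35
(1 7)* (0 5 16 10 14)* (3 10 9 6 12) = (0 5 16 9 6 12 3 10 14)(1 7) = [5, 7, 2, 10, 4, 16, 12, 1, 8, 6, 14, 11, 3, 13, 0, 15, 9]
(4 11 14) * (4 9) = (4 11 14 9) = [0, 1, 2, 3, 11, 5, 6, 7, 8, 4, 10, 14, 12, 13, 9]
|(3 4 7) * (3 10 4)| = |(4 7 10)| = 3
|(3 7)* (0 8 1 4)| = 4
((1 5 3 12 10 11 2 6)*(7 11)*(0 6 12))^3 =(0 5 6 3 1)(2 7 12 11 10)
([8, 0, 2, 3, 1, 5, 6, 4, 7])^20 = (8)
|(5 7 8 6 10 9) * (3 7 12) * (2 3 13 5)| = 21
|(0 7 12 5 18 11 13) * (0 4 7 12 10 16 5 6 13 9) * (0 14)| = |(0 12 6 13 4 7 10 16 5 18 11 9 14)| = 13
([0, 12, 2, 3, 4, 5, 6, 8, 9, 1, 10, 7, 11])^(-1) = (1 9 8 7 11 12)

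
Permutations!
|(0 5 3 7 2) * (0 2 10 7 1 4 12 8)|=|(0 5 3 1 4 12 8)(7 10)|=14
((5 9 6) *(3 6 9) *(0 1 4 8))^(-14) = ((9)(0 1 4 8)(3 6 5))^(-14) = (9)(0 4)(1 8)(3 6 5)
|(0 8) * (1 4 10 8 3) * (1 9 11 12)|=9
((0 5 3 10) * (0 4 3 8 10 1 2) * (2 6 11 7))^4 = (0 4 11 5 3 7 8 1 2 10 6)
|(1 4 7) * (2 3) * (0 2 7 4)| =5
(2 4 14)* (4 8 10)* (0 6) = [6, 1, 8, 3, 14, 5, 0, 7, 10, 9, 4, 11, 12, 13, 2] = (0 6)(2 8 10 4 14)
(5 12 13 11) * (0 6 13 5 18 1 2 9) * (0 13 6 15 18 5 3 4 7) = [15, 2, 9, 4, 7, 12, 6, 0, 8, 13, 10, 5, 3, 11, 14, 18, 16, 17, 1] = (0 15 18 1 2 9 13 11 5 12 3 4 7)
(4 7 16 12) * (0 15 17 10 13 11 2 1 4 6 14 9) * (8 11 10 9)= (0 15 17 9)(1 4 7 16 12 6 14 8 11 2)(10 13)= [15, 4, 1, 3, 7, 5, 14, 16, 11, 0, 13, 2, 6, 10, 8, 17, 12, 9]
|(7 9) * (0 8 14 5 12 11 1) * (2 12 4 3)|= |(0 8 14 5 4 3 2 12 11 1)(7 9)|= 10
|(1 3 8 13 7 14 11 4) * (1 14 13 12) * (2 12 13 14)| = 10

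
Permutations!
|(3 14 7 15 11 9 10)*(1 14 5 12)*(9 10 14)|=10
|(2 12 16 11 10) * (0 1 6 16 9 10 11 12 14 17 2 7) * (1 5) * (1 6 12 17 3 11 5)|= 24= |(0 1 12 9 10 7)(2 14 3 11 5 6 16 17)|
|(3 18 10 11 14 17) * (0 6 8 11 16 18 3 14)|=12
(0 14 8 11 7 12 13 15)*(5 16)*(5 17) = [14, 1, 2, 3, 4, 16, 6, 12, 11, 9, 10, 7, 13, 15, 8, 0, 17, 5] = (0 14 8 11 7 12 13 15)(5 16 17)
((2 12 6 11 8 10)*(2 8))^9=((2 12 6 11)(8 10))^9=(2 12 6 11)(8 10)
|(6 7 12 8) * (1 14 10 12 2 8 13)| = |(1 14 10 12 13)(2 8 6 7)| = 20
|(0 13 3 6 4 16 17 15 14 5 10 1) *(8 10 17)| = |(0 13 3 6 4 16 8 10 1)(5 17 15 14)| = 36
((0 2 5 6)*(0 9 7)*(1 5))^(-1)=(0 7 9 6 5 1 2)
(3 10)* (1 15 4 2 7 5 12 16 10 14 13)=(1 15 4 2 7 5 12 16 10 3 14 13)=[0, 15, 7, 14, 2, 12, 6, 5, 8, 9, 3, 11, 16, 1, 13, 4, 10]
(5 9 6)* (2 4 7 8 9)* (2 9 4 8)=(2 8 4 7)(5 9 6)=[0, 1, 8, 3, 7, 9, 5, 2, 4, 6]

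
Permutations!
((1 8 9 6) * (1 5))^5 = (9) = ((1 8 9 6 5))^5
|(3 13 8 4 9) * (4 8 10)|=|(3 13 10 4 9)|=5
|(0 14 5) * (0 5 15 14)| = 2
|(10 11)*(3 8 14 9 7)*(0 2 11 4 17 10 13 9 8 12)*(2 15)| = 18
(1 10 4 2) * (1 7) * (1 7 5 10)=(2 5 10 4)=[0, 1, 5, 3, 2, 10, 6, 7, 8, 9, 4]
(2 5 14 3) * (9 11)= [0, 1, 5, 2, 4, 14, 6, 7, 8, 11, 10, 9, 12, 13, 3]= (2 5 14 3)(9 11)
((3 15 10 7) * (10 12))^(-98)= ((3 15 12 10 7))^(-98)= (3 12 7 15 10)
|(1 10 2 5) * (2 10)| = |(10)(1 2 5)| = 3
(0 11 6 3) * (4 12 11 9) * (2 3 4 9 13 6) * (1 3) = [13, 3, 1, 0, 12, 5, 4, 7, 8, 9, 10, 2, 11, 6] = (0 13 6 4 12 11 2 1 3)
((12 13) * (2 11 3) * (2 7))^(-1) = ((2 11 3 7)(12 13))^(-1) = (2 7 3 11)(12 13)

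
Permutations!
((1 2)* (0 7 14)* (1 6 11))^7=(0 7 14)(1 11 6 2)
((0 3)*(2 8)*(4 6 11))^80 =(4 11 6)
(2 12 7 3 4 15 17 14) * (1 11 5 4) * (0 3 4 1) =(0 3)(1 11 5)(2 12 7 4 15 17 14) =[3, 11, 12, 0, 15, 1, 6, 4, 8, 9, 10, 5, 7, 13, 2, 17, 16, 14]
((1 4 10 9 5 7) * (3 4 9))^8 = ((1 9 5 7)(3 4 10))^8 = (3 10 4)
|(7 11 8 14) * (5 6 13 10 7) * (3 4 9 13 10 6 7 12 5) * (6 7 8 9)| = 8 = |(3 4 6 10 12 5 8 14)(7 11 9 13)|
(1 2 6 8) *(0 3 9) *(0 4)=[3, 2, 6, 9, 0, 5, 8, 7, 1, 4]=(0 3 9 4)(1 2 6 8)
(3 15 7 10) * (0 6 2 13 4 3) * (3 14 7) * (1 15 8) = (0 6 2 13 4 14 7 10)(1 15 3 8) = [6, 15, 13, 8, 14, 5, 2, 10, 1, 9, 0, 11, 12, 4, 7, 3]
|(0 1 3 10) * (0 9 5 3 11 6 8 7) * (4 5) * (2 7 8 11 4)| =18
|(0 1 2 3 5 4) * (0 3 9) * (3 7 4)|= 4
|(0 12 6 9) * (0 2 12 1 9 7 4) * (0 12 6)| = |(0 1 9 2 6 7 4 12)| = 8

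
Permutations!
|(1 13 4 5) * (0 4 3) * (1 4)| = |(0 1 13 3)(4 5)| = 4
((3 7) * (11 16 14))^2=((3 7)(11 16 14))^2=(11 14 16)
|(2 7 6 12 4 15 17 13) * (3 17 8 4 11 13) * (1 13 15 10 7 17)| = |(1 13 2 17 3)(4 10 7 6 12 11 15 8)| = 40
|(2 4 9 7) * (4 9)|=|(2 9 7)|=3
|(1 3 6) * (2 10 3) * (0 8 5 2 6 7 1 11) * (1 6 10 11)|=5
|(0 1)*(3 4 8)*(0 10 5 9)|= |(0 1 10 5 9)(3 4 8)|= 15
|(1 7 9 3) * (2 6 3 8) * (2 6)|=6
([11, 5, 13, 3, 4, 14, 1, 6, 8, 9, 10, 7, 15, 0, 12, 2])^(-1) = [13, 6, 15, 3, 4, 1, 7, 11, 8, 9, 10, 0, 14, 2, 5, 12]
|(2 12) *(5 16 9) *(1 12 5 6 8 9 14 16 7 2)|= |(1 12)(2 5 7)(6 8 9)(14 16)|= 6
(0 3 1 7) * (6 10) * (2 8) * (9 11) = (0 3 1 7)(2 8)(6 10)(9 11) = [3, 7, 8, 1, 4, 5, 10, 0, 2, 11, 6, 9]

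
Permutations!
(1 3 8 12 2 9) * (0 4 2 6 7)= (0 4 2 9 1 3 8 12 6 7)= [4, 3, 9, 8, 2, 5, 7, 0, 12, 1, 10, 11, 6]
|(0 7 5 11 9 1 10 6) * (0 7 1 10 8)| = |(0 1 8)(5 11 9 10 6 7)| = 6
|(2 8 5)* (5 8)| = 2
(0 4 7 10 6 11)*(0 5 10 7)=(0 4)(5 10 6 11)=[4, 1, 2, 3, 0, 10, 11, 7, 8, 9, 6, 5]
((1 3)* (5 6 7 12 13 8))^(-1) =(1 3)(5 8 13 12 7 6)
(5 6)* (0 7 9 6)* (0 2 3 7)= (2 3 7 9 6 5)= [0, 1, 3, 7, 4, 2, 5, 9, 8, 6]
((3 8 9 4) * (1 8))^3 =((1 8 9 4 3))^3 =(1 4 8 3 9)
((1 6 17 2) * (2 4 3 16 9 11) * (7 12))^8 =(1 2 11 9 16 3 4 17 6)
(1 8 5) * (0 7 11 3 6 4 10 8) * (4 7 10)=(0 10 8 5 1)(3 6 7 11)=[10, 0, 2, 6, 4, 1, 7, 11, 5, 9, 8, 3]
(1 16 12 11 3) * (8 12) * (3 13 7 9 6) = (1 16 8 12 11 13 7 9 6 3) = [0, 16, 2, 1, 4, 5, 3, 9, 12, 6, 10, 13, 11, 7, 14, 15, 8]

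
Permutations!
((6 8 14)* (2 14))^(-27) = ((2 14 6 8))^(-27) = (2 14 6 8)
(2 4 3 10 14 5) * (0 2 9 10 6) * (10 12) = (0 2 4 3 6)(5 9 12 10 14) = [2, 1, 4, 6, 3, 9, 0, 7, 8, 12, 14, 11, 10, 13, 5]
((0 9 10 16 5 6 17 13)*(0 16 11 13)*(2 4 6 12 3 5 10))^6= (17)(10 13)(11 16)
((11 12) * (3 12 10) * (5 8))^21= ((3 12 11 10)(5 8))^21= (3 12 11 10)(5 8)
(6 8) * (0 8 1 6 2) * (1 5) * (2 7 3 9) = (0 8 7 3 9 2)(1 6 5) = [8, 6, 0, 9, 4, 1, 5, 3, 7, 2]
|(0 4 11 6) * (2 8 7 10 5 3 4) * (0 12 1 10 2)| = 24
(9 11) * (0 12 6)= (0 12 6)(9 11)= [12, 1, 2, 3, 4, 5, 0, 7, 8, 11, 10, 9, 6]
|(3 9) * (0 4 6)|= 6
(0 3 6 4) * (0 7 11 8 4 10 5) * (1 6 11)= (0 3 11 8 4 7 1 6 10 5)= [3, 6, 2, 11, 7, 0, 10, 1, 4, 9, 5, 8]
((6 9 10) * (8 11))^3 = ((6 9 10)(8 11))^3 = (8 11)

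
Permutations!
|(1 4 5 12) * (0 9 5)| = 6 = |(0 9 5 12 1 4)|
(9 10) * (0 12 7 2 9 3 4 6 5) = [12, 1, 9, 4, 6, 0, 5, 2, 8, 10, 3, 11, 7] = (0 12 7 2 9 10 3 4 6 5)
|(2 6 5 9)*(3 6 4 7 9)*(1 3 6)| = |(1 3)(2 4 7 9)(5 6)| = 4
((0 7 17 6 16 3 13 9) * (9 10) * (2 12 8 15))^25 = (0 10 3 6 7 9 13 16 17)(2 12 8 15)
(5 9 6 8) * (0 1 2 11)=(0 1 2 11)(5 9 6 8)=[1, 2, 11, 3, 4, 9, 8, 7, 5, 6, 10, 0]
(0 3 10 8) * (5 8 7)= (0 3 10 7 5 8)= [3, 1, 2, 10, 4, 8, 6, 5, 0, 9, 7]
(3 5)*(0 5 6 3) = (0 5)(3 6) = [5, 1, 2, 6, 4, 0, 3]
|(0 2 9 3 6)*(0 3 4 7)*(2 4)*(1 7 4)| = 6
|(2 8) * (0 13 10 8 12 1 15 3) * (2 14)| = 10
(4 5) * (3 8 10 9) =(3 8 10 9)(4 5) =[0, 1, 2, 8, 5, 4, 6, 7, 10, 3, 9]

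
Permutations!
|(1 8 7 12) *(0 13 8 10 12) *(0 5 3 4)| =21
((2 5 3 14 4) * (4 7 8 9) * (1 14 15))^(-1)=((1 14 7 8 9 4 2 5 3 15))^(-1)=(1 15 3 5 2 4 9 8 7 14)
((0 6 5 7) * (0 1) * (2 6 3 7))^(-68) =((0 3 7 1)(2 6 5))^(-68) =(7)(2 6 5)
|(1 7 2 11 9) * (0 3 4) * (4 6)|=20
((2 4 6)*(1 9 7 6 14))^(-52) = (1 2 9 4 7 14 6)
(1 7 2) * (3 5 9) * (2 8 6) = (1 7 8 6 2)(3 5 9) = [0, 7, 1, 5, 4, 9, 2, 8, 6, 3]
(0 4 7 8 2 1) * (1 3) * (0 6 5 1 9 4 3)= (0 3 9 4 7 8 2)(1 6 5)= [3, 6, 0, 9, 7, 1, 5, 8, 2, 4]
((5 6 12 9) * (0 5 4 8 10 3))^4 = (0 9 3 12 10 6 8 5 4)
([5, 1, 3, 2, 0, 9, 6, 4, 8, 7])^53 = [7, 1, 3, 2, 9, 4, 6, 5, 8, 0]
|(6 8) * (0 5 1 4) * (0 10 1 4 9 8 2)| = |(0 5 4 10 1 9 8 6 2)| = 9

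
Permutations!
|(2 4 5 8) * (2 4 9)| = |(2 9)(4 5 8)| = 6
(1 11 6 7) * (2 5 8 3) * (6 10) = (1 11 10 6 7)(2 5 8 3) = [0, 11, 5, 2, 4, 8, 7, 1, 3, 9, 6, 10]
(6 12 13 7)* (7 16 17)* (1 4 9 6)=(1 4 9 6 12 13 16 17 7)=[0, 4, 2, 3, 9, 5, 12, 1, 8, 6, 10, 11, 13, 16, 14, 15, 17, 7]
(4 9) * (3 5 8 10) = (3 5 8 10)(4 9) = [0, 1, 2, 5, 9, 8, 6, 7, 10, 4, 3]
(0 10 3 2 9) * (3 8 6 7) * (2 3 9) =(0 10 8 6 7 9) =[10, 1, 2, 3, 4, 5, 7, 9, 6, 0, 8]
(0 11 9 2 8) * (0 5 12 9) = (0 11)(2 8 5 12 9) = [11, 1, 8, 3, 4, 12, 6, 7, 5, 2, 10, 0, 9]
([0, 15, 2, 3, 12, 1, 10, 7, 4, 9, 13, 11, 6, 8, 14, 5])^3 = (15)(4 10)(6 8)(12 13)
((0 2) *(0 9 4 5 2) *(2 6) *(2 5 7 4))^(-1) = (2 9)(4 7)(5 6)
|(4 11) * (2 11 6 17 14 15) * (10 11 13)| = |(2 13 10 11 4 6 17 14 15)| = 9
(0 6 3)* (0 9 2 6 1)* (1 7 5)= (0 7 5 1)(2 6 3 9)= [7, 0, 6, 9, 4, 1, 3, 5, 8, 2]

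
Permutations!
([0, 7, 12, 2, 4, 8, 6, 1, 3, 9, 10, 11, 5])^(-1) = [0, 7, 3, 8, 4, 12, 6, 1, 5, 9, 10, 11, 2]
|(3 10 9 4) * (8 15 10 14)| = |(3 14 8 15 10 9 4)| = 7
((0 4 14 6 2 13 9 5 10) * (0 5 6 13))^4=((0 4 14 13 9 6 2)(5 10))^4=(0 9 4 6 14 2 13)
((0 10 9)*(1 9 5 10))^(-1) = (0 9 1)(5 10)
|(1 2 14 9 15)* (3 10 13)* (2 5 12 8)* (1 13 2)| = |(1 5 12 8)(2 14 9 15 13 3 10)| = 28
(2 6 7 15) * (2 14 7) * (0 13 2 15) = (0 13 2 6 15 14 7) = [13, 1, 6, 3, 4, 5, 15, 0, 8, 9, 10, 11, 12, 2, 7, 14]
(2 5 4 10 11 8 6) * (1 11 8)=[0, 11, 5, 3, 10, 4, 2, 7, 6, 9, 8, 1]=(1 11)(2 5 4 10 8 6)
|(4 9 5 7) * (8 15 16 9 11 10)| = 9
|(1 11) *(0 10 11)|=4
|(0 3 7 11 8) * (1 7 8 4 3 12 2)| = |(0 12 2 1 7 11 4 3 8)| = 9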